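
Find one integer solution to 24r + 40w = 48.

Step 1: Check solvability.
gcd(24, 40) = 8
Since 8 divides 48, solutions exist.

Step 2: Apply extended Euclidean algorithm to find gcd.
We find integers such that 24*x0 + 40*y0 = 8

Step 3: Scale the particular solution.
Multiply by 48/8 = 6:
r = 12, w = -6

Step 4: Verify.
24*(12) + 40*(-6) = 48 = 48 ✓

r = 12, w = -6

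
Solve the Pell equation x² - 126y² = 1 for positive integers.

We seek the smallest positive integers (x, y) with x² - 126y² = 1, i.e., x² = 126y² + 1.
Try successive y values:
y = 1: x² = 126·1² + 1 = 127, not a perfect square
y = 2: x² = 126·2² + 1 = 505, not a perfect square
y = 3: x² = 126·3² + 1 = 1135, not a perfect square
... continuing the search (or via continued fractions) ...
y = 40: x² = 126·40² + 1 = 201601, x = 449 ✓

Verify: 449² - 126·40² = 201601 - 201600 = 1 ✓

x = 449, y = 40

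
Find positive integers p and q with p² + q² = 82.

We need to find integers p, q > 0 such that p² + q² = 82.
Trying p = 1: q² = 82 - 1² = 82 - 1 = 81
q = 9
Check: 1² + 9² = 1 + 81 = 82 ✓

82 = 1² + 9²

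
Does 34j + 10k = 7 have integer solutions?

Step 1: Compute gcd(34, 10).
gcd(34, 10) = 2

Step 2: Check divisibility.
Does 2 divide 7? 7 = 2 x 3 + 1, so no.

By the theorem on linear Diophantine equations, 34j + 10k = 7 has integer solutions if and only if gcd(34, 10) divides 7. Since 2 does not divide 7, no solutions exist.

No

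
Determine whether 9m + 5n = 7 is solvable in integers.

Step 1: Compute gcd(9, 5).
gcd(9, 5) = 1

Step 2: Check divisibility.
Does 1 divide 7? 7 = 1 x 7, so yes.

By the theorem on linear Diophantine equations, 9m + 5n = 7 has integer solutions if and only if gcd(9, 5) divides 7. Since 1 | 7, solutions exist.

Yes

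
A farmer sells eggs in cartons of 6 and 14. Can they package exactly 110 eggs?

We need non-negative a, b with 6a + 14b = 110.
gcd(6, 14) = 2 divides 110.
Try a = 2: 14b = 110 - 12 = 98, so b = 7.
One way: 2 cartons of 6 and 7 cartons of 14.

Yes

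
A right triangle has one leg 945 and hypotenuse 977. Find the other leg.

b² = c² - a² = 954529 - 893025 = 61504
b = 248

248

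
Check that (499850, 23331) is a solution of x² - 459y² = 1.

Compute x² = 499850² = 249850022500
Compute 459y² = 459·23331² = 459·544335561 = 249850022499
x² - 459y² = 249850022500 - 249850022499 = 1
Since this equals 1, (499850, 23331) is a solution.

Yes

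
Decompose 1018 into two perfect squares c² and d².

We need to find integers c, d > 0 such that c² + d² = 1018.
Trying c = 17: d² = 1018 - 17² = 1018 - 289 = 729
d = 27
Check: 17² + 27² = 289 + 729 = 1018 ✓

1018 = 17² + 27²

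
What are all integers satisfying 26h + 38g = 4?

Step 1: Compute gcd(26, 38) = 2.
Since 2 divides 4, solutions exist.

Step 2: Find a particular solution using extended Euclidean algorithm.
We get h₀ = 6, g₀ = -4.
Check: 26*6 + 38*-4 = 4 = 4 ✓

Step 3: Write the general solution.
h = 6 + (38/2)t = 6 + 19t
g = -4 - (26/2)t = -4 - 13t
for any integer t.

h = 6 + 19t, g = -4 - 13t for integer t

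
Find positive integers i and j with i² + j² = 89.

We need to find integers i, j > 0 such that i² + j² = 89.
Trying i = 5: j² = 89 - 5² = 89 - 25 = 64
j = 8
Check: 5² + 8² = 25 + 64 = 89 ✓

89 = 5² + 8²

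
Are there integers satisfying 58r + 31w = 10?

Step 1: Compute gcd(58, 31).
gcd(58, 31) = 1

Step 2: Check divisibility.
Does 1 divide 10? 10 = 1 x 10, so yes.

By the theorem on linear Diophantine equations, 58r + 31w = 10 has integer solutions if and only if gcd(58, 31) divides 10. Since 1 | 10, solutions exist.

Yes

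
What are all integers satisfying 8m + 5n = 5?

Step 1: Compute gcd(8, 5) = 1.
Since 1 divides 5, solutions exist.

Step 2: Find a particular solution using extended Euclidean algorithm.
We get m₀ = 10, n₀ = -15.
Check: 8*10 + 5*-15 = 5 = 5 ✓

Step 3: Write the general solution.
m = 10 + (5/1)t = 10 + 5t
n = -15 - (8/1)t = -15 - 8t
for any integer t.

m = 10 + 5t, n = -15 - 8t for integer t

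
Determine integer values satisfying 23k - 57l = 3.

Step 1: Check solvability.
gcd(23, 57) = 1
Since 1 divides 3, solutions exist.

Step 2: Apply extended Euclidean algorithm to find gcd.
We find integers such that 23*x0 + 57*y0 = 1

Step 3: Scale the particular solution.
Multiply by 3/1 = 3:
k = 15, l = 6

Step 4: Verify.
23*(15) - 57*(6) = 3 = 3 ✓

k = 15, l = 6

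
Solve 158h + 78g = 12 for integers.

Step 1: Check solvability.
gcd(158, 78) = 2
Since 2 divides 12, solutions exist.

Step 2: Apply extended Euclidean algorithm to find gcd.
We find integers such that 158*x0 + 78*y0 = 2

Step 3: Scale the particular solution.
Multiply by 12/2 = 6:
h = 6, g = -12

Step 4: Verify.
158*(6) + 78*(-12) = 12 = 12 ✓

h = 6, g = -12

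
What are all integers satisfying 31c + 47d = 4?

Step 1: Compute gcd(31, 47) = 1.
Since 1 divides 4, solutions exist.

Step 2: Find a particular solution using extended Euclidean algorithm.
We get c₀ = -12, d₀ = 8.
Check: 31*-12 + 47*8 = 4 = 4 ✓

Step 3: Write the general solution.
c = -12 + (47/1)t = -12 + 47t
d = 8 - (31/1)t = 8 - 31t
for any integer t.

c = -12 + 47t, d = 8 - 31t for integer t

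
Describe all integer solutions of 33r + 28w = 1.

Step 1: Compute gcd(33, 28) = 1.
Since 1 divides 1, solutions exist.

Step 2: Find a particular solution using extended Euclidean algorithm.
We get r₀ = -11, w₀ = 13.
Check: 33*-11 + 28*13 = 1 = 1 ✓

Step 3: Write the general solution.
r = -11 + (28/1)t = -11 + 28t
w = 13 - (33/1)t = 13 - 33t
for any integer t.

r = -11 + 28t, w = 13 - 33t for integer t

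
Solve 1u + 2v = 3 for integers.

Step 1: Check solvability.
gcd(1, 2) = 1
Since 1 divides 3, solutions exist.

Step 2: Apply extended Euclidean algorithm to find gcd.
We find integers such that 1*x0 + 2*y0 = 1

Step 3: Scale the particular solution.
Multiply by 3/1 = 3:
u = 3, v = 0

Step 4: Verify.
1*(3) + 2*(0) = 3 = 3 ✓

u = 3, v = 0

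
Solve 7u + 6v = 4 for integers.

Step 1: Check solvability.
gcd(7, 6) = 1
Since 1 divides 4, solutions exist.

Step 2: Apply extended Euclidean algorithm to find gcd.
We find integers such that 7*x0 + 6*y0 = 1

Step 3: Scale the particular solution.
Multiply by 4/1 = 4:
u = 4, v = -4

Step 4: Verify.
7*(4) + 6*(-4) = 4 = 4 ✓

u = 4, v = -4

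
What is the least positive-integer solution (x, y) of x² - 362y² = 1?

We seek the smallest positive integers (x, y) with x² - 362y² = 1, i.e., x² = 362y² + 1.
Try successive y values:
y = 1: x² = 362·1² + 1 = 363, not a perfect square
y = 2: x² = 362·2² + 1 = 1449, not a perfect square
y = 3: x² = 362·3² + 1 = 3259, not a perfect square
... continuing the search (or via continued fractions) ...
y = 38: x² = 362·38² + 1 = 522729, x = 723 ✓

Verify: 723² - 362·38² = 522729 - 522728 = 1 ✓

x = 723, y = 38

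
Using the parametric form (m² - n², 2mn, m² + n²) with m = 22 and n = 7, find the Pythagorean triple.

a = m² - n² = 484 - 49 = 435
b = 2mn = 2·22·7 = 308
c = m² + n² = 484 + 49 = 533
Verify: 435² + 308² = 189225 + 94864 = 284089 = 533² ✓

(435, 308, 533)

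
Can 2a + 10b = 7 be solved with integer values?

Step 1: Compute gcd(2, 10).
gcd(2, 10) = 2

Step 2: Check divisibility.
Does 2 divide 7? 7 = 2 x 3 + 1, so no.

By the theorem on linear Diophantine equations, 2a + 10b = 7 has integer solutions if and only if gcd(2, 10) divides 7. Since 2 does not divide 7, no solutions exist.

No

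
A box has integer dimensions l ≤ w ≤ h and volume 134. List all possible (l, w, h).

Iterate l from 1 to ⌊134^(1/3)⌋. For each l dividing 134, iterate w ≥ l with w dividing 134/l, and set h = 134/(l·w).
Triples found (2): (1×1×134), (1×2×67)

(1×1×134), (1×2×67)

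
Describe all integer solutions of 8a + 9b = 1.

Step 1: Compute gcd(8, 9) = 1.
Since 1 divides 1, solutions exist.

Step 2: Find a particular solution using extended Euclidean algorithm.
We get a₀ = -1, b₀ = 1.
Check: 8*-1 + 9*1 = 1 = 1 ✓

Step 3: Write the general solution.
a = -1 + (9/1)t = -1 + 9t
b = 1 - (8/1)t = 1 - 8t
for any integer t.

a = -1 + 9t, b = 1 - 8t for integer t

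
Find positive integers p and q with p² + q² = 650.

We need to find integers p, q > 0 such that p² + q² = 650.
Trying p = 5: q² = 650 - 5² = 650 - 25 = 625
q = 25
Check: 5² + 25² = 25 + 625 = 650 ✓

650 = 5² + 25²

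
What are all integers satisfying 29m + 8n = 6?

Step 1: Compute gcd(29, 8) = 1.
Since 1 divides 6, solutions exist.

Step 2: Find a particular solution using extended Euclidean algorithm.
We get m₀ = -18, n₀ = 66.
Check: 29*-18 + 8*66 = 6 = 6 ✓

Step 3: Write the general solution.
m = -18 + (8/1)t = -18 + 8t
n = 66 - (29/1)t = 66 - 29t
for any integer t.

m = -18 + 8t, n = 66 - 29t for integer t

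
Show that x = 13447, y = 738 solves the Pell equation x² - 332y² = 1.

Compute x² = 13447² = 180821809
Compute 332y² = 332·738² = 332·544644 = 180821808
x² - 332y² = 180821809 - 180821808 = 1
Since this equals 1, (13447, 738) is a solution.

Yes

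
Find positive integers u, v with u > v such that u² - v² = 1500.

Factor: u² - v² = (u+v)(u-v) = 1500.
We need two factors of 1500 with the same parity.
Use u+v = 750 and u-v = 2 (product 750·2 = 1500).
Adding: 2u = 752, so u = 376.
Subtracting: 2v = 748, so v = 374.
Check: 376² - 374² = 141376 - 139876 = 1500 ✓

u = 376, v = 374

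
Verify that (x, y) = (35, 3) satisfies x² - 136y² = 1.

Compute x² = 35² = 1225
Compute 136y² = 136·3² = 136·9 = 1224
x² - 136y² = 1225 - 1224 = 1
Since this equals 1, (35, 3) is a solution.

Yes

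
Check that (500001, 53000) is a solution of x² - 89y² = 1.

Compute x² = 500001² = 250001000001
Compute 89y² = 89·53000² = 89·2809000000 = 250001000000
x² - 89y² = 250001000001 - 250001000000 = 1
Since this equals 1, (500001, 53000) is a solution.

Yes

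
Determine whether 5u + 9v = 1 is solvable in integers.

Step 1: Compute gcd(5, 9).
gcd(5, 9) = 1

Step 2: Check divisibility.
Does 1 divide 1? 1 = 1 x 1, so yes.

By the theorem on linear Diophantine equations, 5u + 9v = 1 has integer solutions if and only if gcd(5, 9) divides 1. Since 1 | 1, solutions exist.

Yes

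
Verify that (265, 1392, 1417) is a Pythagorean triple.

Compute a² + b² = 265² + 1392² = 70225 + 1937664 = 2007889
Compute c² = 1417² = 2007889
Since 2007889 = 2007889, confirmed.

Yes, it is a Pythagorean triple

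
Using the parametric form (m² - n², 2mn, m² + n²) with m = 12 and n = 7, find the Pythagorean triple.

a = m² - n² = 144 - 49 = 95
b = 2mn = 2·12·7 = 168
c = m² + n² = 144 + 49 = 193
Verify: 95² + 168² = 9025 + 28224 = 37249 = 193² ✓

(95, 168, 193)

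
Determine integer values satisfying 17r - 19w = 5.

Step 1: Check solvability.
gcd(17, 19) = 1
Since 1 divides 5, solutions exist.

Step 2: Apply extended Euclidean algorithm to find gcd.
We find integers such that 17*x0 + 19*y0 = 1

Step 3: Scale the particular solution.
Multiply by 5/1 = 5:
r = 45, w = 40

Step 4: Verify.
17*(45) - 19*(40) = 5 = 5 ✓

r = 45, w = 40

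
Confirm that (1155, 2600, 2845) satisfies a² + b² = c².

Compute a² + b² = 1155² + 2600² = 1334025 + 6760000 = 8094025
Compute c² = 2845² = 8094025
Since 8094025 = 8094025, confirmed.

Yes, it is a Pythagorean triple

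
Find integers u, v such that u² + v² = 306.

We need to find integers u, v > 0 such that u² + v² = 306.
Trying u = 9: v² = 306 - 9² = 306 - 81 = 225
v = 15
Check: 9² + 15² = 81 + 225 = 306 ✓

306 = 9² + 15²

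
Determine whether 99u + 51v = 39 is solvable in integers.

Step 1: Compute gcd(99, 51).
gcd(99, 51) = 3

Step 2: Check divisibility.
Does 3 divide 39? 39 = 3 x 13, so yes.

By the theorem on linear Diophantine equations, 99u + 51v = 39 has integer solutions if and only if gcd(99, 51) divides 39. Since 3 | 39, solutions exist.

Yes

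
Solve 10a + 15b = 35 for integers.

Step 1: Check solvability.
gcd(10, 15) = 5
Since 5 divides 35, solutions exist.

Step 2: Apply extended Euclidean algorithm to find gcd.
We find integers such that 10*x0 + 15*y0 = 5

Step 3: Scale the particular solution.
Multiply by 35/5 = 7:
a = -7, b = 7

Step 4: Verify.
10*(-7) + 15*(7) = 35 = 35 ✓

a = -7, b = 7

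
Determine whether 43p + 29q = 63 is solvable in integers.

Step 1: Compute gcd(43, 29).
gcd(43, 29) = 1

Step 2: Check divisibility.
Does 1 divide 63? 63 = 1 x 63, so yes.

By the theorem on linear Diophantine equations, 43p + 29q = 63 has integer solutions if and only if gcd(43, 29) divides 63. Since 1 | 63, solutions exist.

Yes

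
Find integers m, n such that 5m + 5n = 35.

Step 1: Check solvability.
gcd(5, 5) = 5
Since 5 divides 35, solutions exist.

Step 2: Apply extended Euclidean algorithm to find gcd.
We find integers such that 5*x0 + 5*y0 = 5

Step 3: Scale the particular solution.
Multiply by 35/5 = 7:
m = 0, n = 7

Step 4: Verify.
5*(0) + 5*(7) = 35 = 35 ✓

m = 0, n = 7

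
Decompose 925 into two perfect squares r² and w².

We need to find integers r, w > 0 such that r² + w² = 925.
Trying r = 5: w² = 925 - 5² = 925 - 25 = 900
w = 30
Check: 5² + 30² = 25 + 900 = 925 ✓

925 = 5² + 30²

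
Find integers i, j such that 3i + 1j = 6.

Step 1: Check solvability.
gcd(3, 1) = 1
Since 1 divides 6, solutions exist.

Step 2: Apply extended Euclidean algorithm to find gcd.
We find integers such that 3*x0 + 1*y0 = 1

Step 3: Scale the particular solution.
Multiply by 6/1 = 6:
i = 0, j = 6

Step 4: Verify.
3*(0) + 1*(6) = 6 = 6 ✓

i = 0, j = 6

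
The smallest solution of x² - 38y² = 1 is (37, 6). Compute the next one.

Solutions to x² - Dy² = 1 are generated by powers of (x₀ + y₀√D).
The next solution satisfies x₁ + y₁√38 = (x₀ + y₀√38)², giving:
x₁ = x₀² + 38y₀² = 37² + 38·6² = 1369 + 1368 = 2737
y₁ = 2x₀y₀ = 2·37·6 = 444

Verify: 2737² - 38·444² = 7491169 - 7491168 = 1 ✓

x = 2737, y = 444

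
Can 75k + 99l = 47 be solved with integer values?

Step 1: Compute gcd(75, 99).
gcd(75, 99) = 3

Step 2: Check divisibility.
Does 3 divide 47? 47 = 3 x 15 + 2, so no.

By the theorem on linear Diophantine equations, 75k + 99l = 47 has integer solutions if and only if gcd(75, 99) divides 47. Since 3 does not divide 47, no solutions exist.

No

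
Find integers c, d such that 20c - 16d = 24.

Step 1: Check solvability.
gcd(20, 16) = 4
Since 4 divides 24, solutions exist.

Step 2: Apply extended Euclidean algorithm to find gcd.
We find integers such that 20*x0 + 16*y0 = 4

Step 3: Scale the particular solution.
Multiply by 24/4 = 6:
c = 6, d = 6

Step 4: Verify.
20*(6) - 16*(6) = 24 = 24 ✓

c = 6, d = 6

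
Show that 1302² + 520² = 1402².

Compute a² + b² = 1302² + 520² = 1695204 + 270400 = 1965604
Compute c² = 1402² = 1965604
Since 1965604 = 1965604, confirmed.

Yes, it is a Pythagorean triple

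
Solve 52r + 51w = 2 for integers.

Step 1: Check solvability.
gcd(52, 51) = 1
Since 1 divides 2, solutions exist.

Step 2: Apply extended Euclidean algorithm to find gcd.
We find integers such that 52*x0 + 51*y0 = 1

Step 3: Scale the particular solution.
Multiply by 2/1 = 2:
r = 2, w = -2

Step 4: Verify.
52*(2) + 51*(-2) = 2 = 2 ✓

r = 2, w = -2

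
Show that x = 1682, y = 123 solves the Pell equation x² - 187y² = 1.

Compute x² = 1682² = 2829124
Compute 187y² = 187·123² = 187·15129 = 2829123
x² - 187y² = 2829124 - 2829123 = 1
Since this equals 1, (1682, 123) is a solution.

Yes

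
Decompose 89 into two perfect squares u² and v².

We need to find integers u, v > 0 such that u² + v² = 89.
Trying u = 5: v² = 89 - 5² = 89 - 25 = 64
v = 8
Check: 5² + 8² = 25 + 64 = 89 ✓

89 = 5² + 8²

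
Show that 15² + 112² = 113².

Compute a² + b² = 15² + 112² = 225 + 12544 = 12769
Compute c² = 113² = 12769
Since 12769 = 12769, confirmed.

Yes, it is a Pythagorean triple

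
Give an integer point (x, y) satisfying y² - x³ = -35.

Try small integer x values and check whether x³ - 35 is a perfect square.
x = 11: x³ - 35 = 11³ - 35 = 1331 - 35 = 1296
Is 1296 a perfect square? 36² = 1296 ✓
So (x, y) = (11, 36) is a solution.

x = 11, y = 36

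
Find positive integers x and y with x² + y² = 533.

We need to find integers x, y > 0 such that x² + y² = 533.
Trying x = 2: y² = 533 - 2² = 533 - 4 = 529
y = 23
Check: 2² + 23² = 4 + 529 = 533 ✓

533 = 2² + 23²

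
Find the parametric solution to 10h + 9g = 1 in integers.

Step 1: Compute gcd(10, 9) = 1.
Since 1 divides 1, solutions exist.

Step 2: Find a particular solution using extended Euclidean algorithm.
We get h₀ = 1, g₀ = -1.
Check: 10*1 + 9*-1 = 1 = 1 ✓

Step 3: Write the general solution.
h = 1 + (9/1)t = 1 + 9t
g = -1 - (10/1)t = -1 - 10t
for any integer t.

h = 1 + 9t, g = -1 - 10t for integer t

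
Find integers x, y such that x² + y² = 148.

We need to find integers x, y > 0 such that x² + y² = 148.
Trying x = 2: y² = 148 - 2² = 148 - 4 = 144
y = 12
Check: 2² + 12² = 4 + 144 = 148 ✓

148 = 2² + 12²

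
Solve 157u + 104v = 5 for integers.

Step 1: Check solvability.
gcd(157, 104) = 1
Since 1 divides 5, solutions exist.

Step 2: Apply extended Euclidean algorithm to find gcd.
We find integers such that 157*x0 + 104*y0 = 1

Step 3: Scale the particular solution.
Multiply by 5/1 = 5:
u = -255, v = 385

Step 4: Verify.
157*(-255) + 104*(385) = 5 = 5 ✓

u = -255, v = 385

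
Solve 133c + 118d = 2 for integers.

Step 1: Check solvability.
gcd(133, 118) = 1
Since 1 divides 2, solutions exist.

Step 2: Apply extended Euclidean algorithm to find gcd.
We find integers such that 133*x0 + 118*y0 = 1

Step 3: Scale the particular solution.
Multiply by 2/1 = 2:
c = -110, d = 124

Step 4: Verify.
133*(-110) + 118*(124) = 2 = 2 ✓

c = -110, d = 124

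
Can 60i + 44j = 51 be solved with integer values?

Step 1: Compute gcd(60, 44).
gcd(60, 44) = 4

Step 2: Check divisibility.
Does 4 divide 51? 51 = 4 x 12 + 3, so no.

By the theorem on linear Diophantine equations, 60i + 44j = 51 has integer solutions if and only if gcd(60, 44) divides 51. Since 4 does not divide 51, no solutions exist.

No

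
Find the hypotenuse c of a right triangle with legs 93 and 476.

c² = a² + b² = 93² + 476² = 8649 + 226576 = 235225
c = 485

485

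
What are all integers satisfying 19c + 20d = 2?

Step 1: Compute gcd(19, 20) = 1.
Since 1 divides 2, solutions exist.

Step 2: Find a particular solution using extended Euclidean algorithm.
We get c₀ = -2, d₀ = 2.
Check: 19*-2 + 20*2 = 2 = 2 ✓

Step 3: Write the general solution.
c = -2 + (20/1)t = -2 + 20t
d = 2 - (19/1)t = 2 - 19t
for any integer t.

c = -2 + 20t, d = 2 - 19t for integer t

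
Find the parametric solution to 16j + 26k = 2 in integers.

Step 1: Compute gcd(16, 26) = 2.
Since 2 divides 2, solutions exist.

Step 2: Find a particular solution using extended Euclidean algorithm.
We get j₀ = 5, k₀ = -3.
Check: 16*5 + 26*-3 = 2 = 2 ✓

Step 3: Write the general solution.
j = 5 + (26/2)t = 5 + 13t
k = -3 - (16/2)t = -3 - 8t
for any integer t.

j = 5 + 13t, k = -3 - 8t for integer t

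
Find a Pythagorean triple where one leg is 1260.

We need the other leg and hypotenuse such that 1260² + x² = c².
Take x = 1056, c = 1644: 1260² + 1056² = 1587600 + 1115136 = 2702736 = 1644² ✓
Triple: (1260, 1056, 1644)

(1260, 1056, 1644)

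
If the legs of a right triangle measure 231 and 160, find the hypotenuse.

c² = a² + b² = 231² + 160² = 53361 + 25600 = 78961
c = 281

281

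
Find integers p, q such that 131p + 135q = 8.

Step 1: Check solvability.
gcd(131, 135) = 1
Since 1 divides 8, solutions exist.

Step 2: Apply extended Euclidean algorithm to find gcd.
We find integers such that 131*x0 + 135*y0 = 1

Step 3: Scale the particular solution.
Multiply by 8/1 = 8:
p = -272, q = 264

Step 4: Verify.
131*(-272) + 135*(264) = 8 = 8 ✓

p = -272, q = 264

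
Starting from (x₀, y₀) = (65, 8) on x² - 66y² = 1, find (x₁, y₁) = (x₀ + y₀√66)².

Solutions to x² - Dy² = 1 are generated by powers of (x₀ + y₀√D).
The next solution satisfies x₁ + y₁√66 = (x₀ + y₀√66)², giving:
x₁ = x₀² + 66y₀² = 65² + 66·8² = 4225 + 4224 = 8449
y₁ = 2x₀y₀ = 2·65·8 = 1040

Verify: 8449² - 66·1040² = 71385601 - 71385600 = 1 ✓

x = 8449, y = 1040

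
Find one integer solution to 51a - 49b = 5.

Step 1: Check solvability.
gcd(51, 49) = 1
Since 1 divides 5, solutions exist.

Step 2: Apply extended Euclidean algorithm to find gcd.
We find integers such that 51*x0 + 49*y0 = 1

Step 3: Scale the particular solution.
Multiply by 5/1 = 5:
a = -120, b = -125

Step 4: Verify.
51*(-120) - 49*(-125) = 5 = 5 ✓

a = -120, b = -125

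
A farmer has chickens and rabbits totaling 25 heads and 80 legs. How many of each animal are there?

Let c = chickens, r = rabbits.
Heads: c + r = 25
Legs: 2c + 4r = 80
From the first equation, c = 25 - r. Substitute:
2(25 - r) + 4r = 80
50 + 2r = 80
r = (80 - 50)/2 = 15
c = 25 - 15 = 10

Chickens: 10, Rabbits: 15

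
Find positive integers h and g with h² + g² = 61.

We need to find integers h, g > 0 such that h² + g² = 61.
Trying h = 5: g² = 61 - 5² = 61 - 25 = 36
g = 6
Check: 5² + 6² = 25 + 36 = 61 ✓

61 = 5² + 6²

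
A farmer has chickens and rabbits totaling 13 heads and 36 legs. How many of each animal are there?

Let c = chickens, r = rabbits.
Heads: c + r = 13
Legs: 2c + 4r = 36
From the first equation, c = 13 - r. Substitute:
2(13 - r) + 4r = 36
26 + 2r = 36
r = (36 - 26)/2 = 5
c = 13 - 5 = 8

Chickens: 8, Rabbits: 5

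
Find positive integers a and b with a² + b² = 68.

We need to find integers a, b > 0 such that a² + b² = 68.
Trying a = 2: b² = 68 - 2² = 68 - 4 = 64
b = 8
Check: 2² + 8² = 4 + 64 = 68 ✓

68 = 2² + 8²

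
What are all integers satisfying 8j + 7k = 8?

Step 1: Compute gcd(8, 7) = 1.
Since 1 divides 8, solutions exist.

Step 2: Find a particular solution using extended Euclidean algorithm.
We get j₀ = 8, k₀ = -8.
Check: 8*8 + 7*-8 = 8 = 8 ✓

Step 3: Write the general solution.
j = 8 + (7/1)t = 8 + 7t
k = -8 - (8/1)t = -8 - 8t
for any integer t.

j = 8 + 7t, k = -8 - 8t for integer t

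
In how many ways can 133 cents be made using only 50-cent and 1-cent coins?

We need non-negative integers (x, y) with 50x + 1y = 133.
For each x from 0 to 2, check if (133 - 50x) is a non-negative multiple of 1.
Solutions (x, y): (0,133), (1,83), (2,33)
Count: 3

3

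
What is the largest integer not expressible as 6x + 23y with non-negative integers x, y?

For two coprime denominations a and b, the Frobenius number (largest value not representable as a non-negative combination) is ab - a - b.
Here gcd(6, 23) = 1, so they are coprime.
F(6, 23) = 6·23 - 6 - 23 = 138 - 29 = 109

109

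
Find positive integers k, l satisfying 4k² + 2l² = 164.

Try small values of k and check whether (164 - 4k²)/2 is a perfect square.
k = 3: 4·3² = 36, so 2l² = 164 - 36 = 128, giving l² = 64, l = 8.
Check: 4·3² + 2·8² = 36 + 128 = 164 ✓

k = 3, l = 8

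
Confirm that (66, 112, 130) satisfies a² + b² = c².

Compute a² + b² = 66² + 112² = 4356 + 12544 = 16900
Compute c² = 130² = 16900
Since 16900 = 16900, confirmed.

Yes, it is a Pythagorean triple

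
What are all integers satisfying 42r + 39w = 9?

Step 1: Compute gcd(42, 39) = 3.
Since 3 divides 9, solutions exist.

Step 2: Find a particular solution using extended Euclidean algorithm.
We get r₀ = 3, w₀ = -3.
Check: 42*3 + 39*-3 = 9 = 9 ✓

Step 3: Write the general solution.
r = 3 + (39/3)t = 3 + 13t
w = -3 - (42/3)t = -3 - 14t
for any integer t.

r = 3 + 13t, w = -3 - 14t for integer t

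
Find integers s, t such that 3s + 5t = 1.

Step 1: Check solvability.
gcd(3, 5) = 1
Since 1 divides 1, solutions exist.

Step 2: Apply extended Euclidean algorithm to find gcd.
We find integers such that 3*x0 + 5*y0 = 1

Step 3: Scale the particular solution.
Multiply by 1/1 = 1:
s = 2, t = -1

Step 4: Verify.
3*(2) + 5*(-1) = 1 = 1 ✓

s = 2, t = -1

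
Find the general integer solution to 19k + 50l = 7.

Step 1: Compute gcd(19, 50) = 1.
Since 1 divides 7, solutions exist.

Step 2: Find a particular solution using extended Euclidean algorithm.
We get k₀ = -147, l₀ = 56.
Check: 19*-147 + 50*56 = 7 = 7 ✓

Step 3: Write the general solution.
k = -147 + (50/1)t = -147 + 50t
l = 56 - (19/1)t = 56 - 19t
for any integer t.

k = -147 + 50t, l = 56 - 19t for integer t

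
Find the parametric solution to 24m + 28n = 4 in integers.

Step 1: Compute gcd(24, 28) = 4.
Since 4 divides 4, solutions exist.

Step 2: Find a particular solution using extended Euclidean algorithm.
We get m₀ = -1, n₀ = 1.
Check: 24*-1 + 28*1 = 4 = 4 ✓

Step 3: Write the general solution.
m = -1 + (28/4)t = -1 + 7t
n = 1 - (24/4)t = 1 - 6t
for any integer t.

m = -1 + 7t, n = 1 - 6t for integer t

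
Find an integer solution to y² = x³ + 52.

Try small integer x values and check whether x³ + 52 is a perfect square.
x = -3: x³ + 52 = -3³ + 52 = -27 + 52 = 25
Is 25 a perfect square? 5² = 25 ✓
So (x, y) = (-3, -5) is a solution.

x = -3, y = -5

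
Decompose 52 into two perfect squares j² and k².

We need to find integers j, k > 0 such that j² + k² = 52.
Trying j = 4: k² = 52 - 4² = 52 - 16 = 36
k = 6
Check: 4² + 6² = 16 + 36 = 52 ✓

52 = 4² + 6²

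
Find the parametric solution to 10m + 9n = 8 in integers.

Step 1: Compute gcd(10, 9) = 1.
Since 1 divides 8, solutions exist.

Step 2: Find a particular solution using extended Euclidean algorithm.
We get m₀ = 8, n₀ = -8.
Check: 10*8 + 9*-8 = 8 = 8 ✓

Step 3: Write the general solution.
m = 8 + (9/1)t = 8 + 9t
n = -8 - (10/1)t = -8 - 10t
for any integer t.

m = 8 + 9t, n = -8 - 10t for integer t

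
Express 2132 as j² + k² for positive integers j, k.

We need to find integers j, k > 0 such that j² + k² = 2132.
Trying j = 4: k² = 2132 - 4² = 2132 - 16 = 2116
k = 46
Check: 4² + 46² = 16 + 2116 = 2132 ✓

2132 = 4² + 46²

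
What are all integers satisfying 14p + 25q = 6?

Step 1: Compute gcd(14, 25) = 1.
Since 1 divides 6, solutions exist.

Step 2: Find a particular solution using extended Euclidean algorithm.
We get p₀ = 54, q₀ = -30.
Check: 14*54 + 25*-30 = 6 = 6 ✓

Step 3: Write the general solution.
p = 54 + (25/1)t = 54 + 25t
q = -30 - (14/1)t = -30 - 14t
for any integer t.

p = 54 + 25t, q = -30 - 14t for integer t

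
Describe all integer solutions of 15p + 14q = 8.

Step 1: Compute gcd(15, 14) = 1.
Since 1 divides 8, solutions exist.

Step 2: Find a particular solution using extended Euclidean algorithm.
We get p₀ = 8, q₀ = -8.
Check: 15*8 + 14*-8 = 8 = 8 ✓

Step 3: Write the general solution.
p = 8 + (14/1)t = 8 + 14t
q = -8 - (15/1)t = -8 - 15t
for any integer t.

p = 8 + 14t, q = -8 - 15t for integer t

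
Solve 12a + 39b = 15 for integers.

Step 1: Check solvability.
gcd(12, 39) = 3
Since 3 divides 15, solutions exist.

Step 2: Apply extended Euclidean algorithm to find gcd.
We find integers such that 12*x0 + 39*y0 = 3

Step 3: Scale the particular solution.
Multiply by 15/3 = 5:
a = -15, b = 5

Step 4: Verify.
12*(-15) + 39*(5) = 15 = 15 ✓

a = -15, b = 5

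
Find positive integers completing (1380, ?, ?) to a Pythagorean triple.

We need the other leg and hypotenuse such that 1380² + x² = c².
Take x = 371, c = 1429: 1380² + 371² = 1904400 + 137641 = 2042041 = 1429² ✓
Triple: (371, 1380, 1429)

(371, 1380, 1429)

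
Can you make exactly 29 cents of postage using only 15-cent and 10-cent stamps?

We need non-negative x, y with 15x + 10y = 29.
gcd(15, 10) = 5, and 5 does not divide 29.
No integer solutions exist, so certainly no non-negative ones.

No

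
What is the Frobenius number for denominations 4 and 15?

For two coprime denominations a and b, the Frobenius number (largest value not representable as a non-negative combination) is ab - a - b.
Here gcd(4, 15) = 1, so they are coprime.
F(4, 15) = 4·15 - 4 - 15 = 60 - 19 = 41

41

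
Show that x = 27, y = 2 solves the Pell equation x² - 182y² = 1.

Compute x² = 27² = 729
Compute 182y² = 182·2² = 182·4 = 728
x² - 182y² = 729 - 728 = 1
Since this equals 1, (27, 2) is a solution.

Yes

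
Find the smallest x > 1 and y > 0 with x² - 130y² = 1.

We seek the smallest positive integers (x, y) with x² - 130y² = 1, i.e., x² = 130y² + 1.
Try successive y values:
y = 1: x² = 130·1² + 1 = 131, not a perfect square
y = 2: x² = 130·2² + 1 = 521, not a perfect square
y = 3: x² = 130·3² + 1 = 1171, not a perfect square
... continuing the search (or via continued fractions) ...
y = 570: x² = 130·570² + 1 = 42237001, x = 6499 ✓

Verify: 6499² - 130·570² = 42237001 - 42237000 = 1 ✓

x = 6499, y = 570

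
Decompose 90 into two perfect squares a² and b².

We need to find integers a, b > 0 such that a² + b² = 90.
Trying a = 3: b² = 90 - 3² = 90 - 9 = 81
b = 9
Check: 3² + 9² = 9 + 81 = 90 ✓

90 = 3² + 9²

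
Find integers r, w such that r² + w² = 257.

We need to find integers r, w > 0 such that r² + w² = 257.
Trying r = 1: w² = 257 - 1² = 257 - 1 = 256
w = 16
Check: 1² + 16² = 1 + 256 = 257 ✓

257 = 1² + 16²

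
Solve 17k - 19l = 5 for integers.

Step 1: Check solvability.
gcd(17, 19) = 1
Since 1 divides 5, solutions exist.

Step 2: Apply extended Euclidean algorithm to find gcd.
We find integers such that 17*x0 + 19*y0 = 1

Step 3: Scale the particular solution.
Multiply by 5/1 = 5:
k = 45, l = 40

Step 4: Verify.
17*(45) - 19*(40) = 5 = 5 ✓

k = 45, l = 40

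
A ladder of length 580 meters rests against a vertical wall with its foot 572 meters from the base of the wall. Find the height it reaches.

The ladder, wall, and ground form a right triangle with hypotenuse 580 and one leg 572.
By the Pythagorean theorem: h² = 580² - 572² = 336400 - 327184 = 9216
h = √9216 = 96 meters

96 meters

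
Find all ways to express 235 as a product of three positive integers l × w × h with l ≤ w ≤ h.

Iterate l from 1 to ⌊235^(1/3)⌋. For each l dividing 235, iterate w ≥ l with w dividing 235/l, and set h = 235/(l·w).
Triples found (2): (1×1×235), (1×5×47)

(1×1×235), (1×5×47)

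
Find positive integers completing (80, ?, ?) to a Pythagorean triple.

We need the other leg and hypotenuse such that 80² + x² = c².
Take x = 18, c = 82: 80² + 18² = 6400 + 324 = 6724 = 82² ✓
Triple: (18, 80, 82)

(18, 80, 82)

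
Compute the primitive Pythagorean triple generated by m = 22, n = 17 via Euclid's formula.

a = m² - n² = 22² - 17² = 484 - 289 = 195
b = 2mn = 2·22·17 = 748
c = m² + n² = 484 + 289 = 773
Verify: 195² + 748² = 38025 + 559504 = 597529 = 773² ✓

(195, 748, 773)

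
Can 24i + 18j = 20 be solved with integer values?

Step 1: Compute gcd(24, 18).
gcd(24, 18) = 6

Step 2: Check divisibility.
Does 6 divide 20? 20 = 6 x 3 + 2, so no.

By the theorem on linear Diophantine equations, 24i + 18j = 20 has integer solutions if and only if gcd(24, 18) divides 20. Since 6 does not divide 20, no solutions exist.

No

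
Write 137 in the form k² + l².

We need to find integers k, l > 0 such that k² + l² = 137.
Trying k = 4: l² = 137 - 4² = 137 - 16 = 121
l = 11
Check: 4² + 11² = 16 + 121 = 137 ✓

137 = 4² + 11²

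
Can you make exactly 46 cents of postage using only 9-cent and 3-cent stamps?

We need non-negative x, y with 9x + 3y = 46.
gcd(9, 3) = 3, and 3 does not divide 46.
No integer solutions exist, so certainly no non-negative ones.

No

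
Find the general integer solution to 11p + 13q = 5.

Step 1: Compute gcd(11, 13) = 1.
Since 1 divides 5, solutions exist.

Step 2: Find a particular solution using extended Euclidean algorithm.
We get p₀ = 30, q₀ = -25.
Check: 11*30 + 13*-25 = 5 = 5 ✓

Step 3: Write the general solution.
p = 30 + (13/1)t = 30 + 13t
q = -25 - (11/1)t = -25 - 11t
for any integer t.

p = 30 + 13t, q = -25 - 11t for integer t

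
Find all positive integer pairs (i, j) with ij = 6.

The positive divisors of 6 are: 1, 2, 3, 6.
Each divisor d gives the pair (d, 6/d):
(1, 6), (2, 3), (3, 2), (6, 1)

(1, 6), (2, 3), (3, 2), (6, 1)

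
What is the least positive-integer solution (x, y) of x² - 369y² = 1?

We seek the smallest positive integers (x, y) with x² - 369y² = 1, i.e., x² = 369y² + 1.
Try successive y values:
y = 1: x² = 369·1² + 1 = 370, not a perfect square
y = 2: x² = 369·2² + 1 = 1477, not a perfect square
y = 3: x² = 369·3² + 1 = 3322, not a perfect square
... continuing the search (or via continued fractions) ...
y = 437120: x² = 369·437120² + 1 = 70506267033601, x = 8396801 ✓

Verify: 8396801² - 369·437120² = 70506267033601 - 70506267033600 = 1 ✓

x = 8396801, y = 437120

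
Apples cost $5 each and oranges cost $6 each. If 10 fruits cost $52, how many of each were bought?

Let a = apples, o = oranges.
a + o = 10
5a + 6o = 52
Substitute o = 10 - a:
5a + 6(10 - a) = 52
(5 - 6)a = 52 - 60
-1a = -8
a = 8, o = 10 - 8 = 2

Apples: 8, Oranges: 2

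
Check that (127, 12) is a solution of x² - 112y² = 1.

Compute x² = 127² = 16129
Compute 112y² = 112·12² = 112·144 = 16128
x² - 112y² = 16129 - 16128 = 1
Since this equals 1, (127, 12) is a solution.

Yes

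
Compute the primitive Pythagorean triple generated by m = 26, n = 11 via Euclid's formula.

a = m² - n² = 26² - 11² = 676 - 121 = 555
b = 2mn = 2·26·11 = 572
c = m² + n² = 676 + 121 = 797
Verify: 555² + 572² = 308025 + 327184 = 635209 = 797² ✓

(555, 572, 797)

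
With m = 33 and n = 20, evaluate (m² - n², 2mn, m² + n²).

a = m² - n² = 1089 - 400 = 689
b = 2mn = 2·33·20 = 1320
c = m² + n² = 1089 + 400 = 1489
Verify: 689² + 1320² = 474721 + 1742400 = 2217121 = 1489² ✓

(689, 1320, 1489)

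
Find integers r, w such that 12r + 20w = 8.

Step 1: Check solvability.
gcd(12, 20) = 4
Since 4 divides 8, solutions exist.

Step 2: Apply extended Euclidean algorithm to find gcd.
We find integers such that 12*x0 + 20*y0 = 4

Step 3: Scale the particular solution.
Multiply by 8/4 = 2:
r = 4, w = -2

Step 4: Verify.
12*(4) + 20*(-2) = 8 = 8 ✓

r = 4, w = -2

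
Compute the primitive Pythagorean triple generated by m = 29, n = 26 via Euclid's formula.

a = m² - n² = 841 - 676 = 165
b = 2mn = 2·29·26 = 1508
c = m² + n² = 841 + 676 = 1517
Verify: 165² + 1508² = 27225 + 2274064 = 2301289 = 1517² ✓

(165, 1508, 1517)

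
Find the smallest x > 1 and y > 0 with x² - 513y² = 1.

We seek the smallest positive integers (x, y) with x² - 513y² = 1, i.e., x² = 513y² + 1.
Try successive y values:
y = 1: x² = 513·1² + 1 = 514, not a perfect square
y = 2: x² = 513·2² + 1 = 2053, not a perfect square
y = 3: x² = 513·3² + 1 = 4618, not a perfect square
... continuing the search (or via continued fractions) ...
y = 608020: x² = 513·608020² + 1 = 189650108365201, x = 13771351 ✓

Verify: 13771351² - 513·608020² = 189650108365201 - 189650108365200 = 1 ✓

x = 13771351, y = 608020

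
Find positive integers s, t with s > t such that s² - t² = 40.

Factor: s² - t² = (s+t)(s-t) = 40.
We need two factors of 40 with the same parity.
Use s+t = 20 and s-t = 2 (product 20·2 = 40).
Adding: 2s = 22, so s = 11.
Subtracting: 2t = 18, so t = 9.
Check: 11² - 9² = 121 - 81 = 40 ✓

s = 11, t = 9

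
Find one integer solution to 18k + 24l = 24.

Step 1: Check solvability.
gcd(18, 24) = 6
Since 6 divides 24, solutions exist.

Step 2: Apply extended Euclidean algorithm to find gcd.
We find integers such that 18*x0 + 24*y0 = 6

Step 3: Scale the particular solution.
Multiply by 24/6 = 4:
k = -4, l = 4

Step 4: Verify.
18*(-4) + 24*(4) = 24 = 24 ✓

k = -4, l = 4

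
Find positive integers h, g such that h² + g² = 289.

Search for h with 289 - h² a perfect square.
h = 8: 289 - 8² = 289 - 64 = 225 = 15² ✓
So h = 8, g = 15.

h = 8, g = 15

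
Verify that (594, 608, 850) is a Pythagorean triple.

Compute a² + b²:
594² + 608² = 352836 + 369664 = 722500
Compute c²:
850² = 722500
Since 722500 = 722500, it is a Pythagorean triple.

Yes, it is a Pythagorean triple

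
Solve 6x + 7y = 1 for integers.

Step 1: Check solvability.
gcd(6, 7) = 1
Since 1 divides 1, solutions exist.

Step 2: Apply extended Euclidean algorithm to find gcd.
We find integers such that 6*x0 + 7*y0 = 1

Step 3: Scale the particular solution.
Multiply by 1/1 = 1:
x = -1, y = 1

Step 4: Verify.
6*(-1) + 7*(1) = 1 = 1 ✓

x = -1, y = 1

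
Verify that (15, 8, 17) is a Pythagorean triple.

Compute a² + b²:
15² + 8² = 225 + 64 = 289
Compute c²:
17² = 289
Since 289 = 289, it is a Pythagorean triple.

Yes, it is a Pythagorean triple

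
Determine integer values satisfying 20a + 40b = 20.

Step 1: Check solvability.
gcd(20, 40) = 20
Since 20 divides 20, solutions exist.

Step 2: Apply extended Euclidean algorithm to find gcd.
We find integers such that 20*x0 + 40*y0 = 20

Step 3: Scale the particular solution.
Multiply by 20/20 = 1:
a = 1, b = 0

Step 4: Verify.
20*(1) + 40*(0) = 20 = 20 ✓

a = 1, b = 0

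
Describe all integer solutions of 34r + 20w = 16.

Step 1: Compute gcd(34, 20) = 2.
Since 2 divides 16, solutions exist.

Step 2: Find a particular solution using extended Euclidean algorithm.
We get r₀ = 24, w₀ = -40.
Check: 34*24 + 20*-40 = 16 = 16 ✓

Step 3: Write the general solution.
r = 24 + (20/2)t = 24 + 10t
w = -40 - (34/2)t = -40 - 17t
for any integer t.

r = 24 + 10t, w = -40 - 17t for integer t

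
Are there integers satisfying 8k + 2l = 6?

Step 1: Compute gcd(8, 2).
gcd(8, 2) = 2

Step 2: Check divisibility.
Does 2 divide 6? 6 = 2 x 3, so yes.

By the theorem on linear Diophantine equations, 8k + 2l = 6 has integer solutions if and only if gcd(8, 2) divides 6. Since 2 | 6, solutions exist.

Yes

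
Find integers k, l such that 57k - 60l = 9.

Step 1: Check solvability.
gcd(57, 60) = 3
Since 3 divides 9, solutions exist.

Step 2: Apply extended Euclidean algorithm to find gcd.
We find integers such that 57*x0 + 60*y0 = 3

Step 3: Scale the particular solution.
Multiply by 9/3 = 3:
k = -3, l = -3

Step 4: Verify.
57*(-3) - 60*(-3) = 9 = 9 ✓

k = -3, l = -3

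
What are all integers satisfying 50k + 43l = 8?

Step 1: Compute gcd(50, 43) = 1.
Since 1 divides 8, solutions exist.

Step 2: Find a particular solution using extended Euclidean algorithm.
We get k₀ = -48, l₀ = 56.
Check: 50*-48 + 43*56 = 8 = 8 ✓

Step 3: Write the general solution.
k = -48 + (43/1)t = -48 + 43t
l = 56 - (50/1)t = 56 - 50t
for any integer t.

k = -48 + 43t, l = 56 - 50t for integer t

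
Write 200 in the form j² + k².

We need to find integers j, k > 0 such that j² + k² = 200.
Trying j = 2: k² = 200 - 2² = 200 - 4 = 196
k = 14
Check: 2² + 14² = 4 + 196 = 200 ✓

200 = 2² + 14²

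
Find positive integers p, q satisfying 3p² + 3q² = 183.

Try small values of p and check whether (183 - 3p²)/3 is a perfect square.
p = 6: 3·6² = 108, so 3q² = 183 - 108 = 75, giving q² = 25, q = 5.
Check: 3·6² + 3·5² = 108 + 75 = 183 ✓

p = 6, q = 5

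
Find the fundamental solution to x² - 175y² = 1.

We seek the smallest positive integers (x, y) with x² - 175y² = 1, i.e., x² = 175y² + 1.
Try successive y values:
y = 1: x² = 175·1² + 1 = 176, not a perfect square
y = 2: x² = 175·2² + 1 = 701, not a perfect square
y = 3: x² = 175·3² + 1 = 1576, not a perfect square
... continuing the search (or via continued fractions) ...
y = 153: x² = 175·153² + 1 = 4096576, x = 2024 ✓

Verify: 2024² - 175·153² = 4096576 - 4096575 = 1 ✓

x = 2024, y = 153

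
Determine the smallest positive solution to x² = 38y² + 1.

We seek the smallest positive integers (x, y) with x² - 38y² = 1, i.e., x² = 38y² + 1.
Try successive y values:
y = 1: x² = 38·1² + 1 = 39, not a perfect square
y = 2: x² = 38·2² + 1 = 153, not a perfect square
y = 3: x² = 38·3² + 1 = 343, not a perfect square
... continuing the search (or via continued fractions) ...
y = 6: x² = 38·6² + 1 = 1369, x = 37 ✓

Verify: 37² - 38·6² = 1369 - 1368 = 1 ✓

x = 37, y = 6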